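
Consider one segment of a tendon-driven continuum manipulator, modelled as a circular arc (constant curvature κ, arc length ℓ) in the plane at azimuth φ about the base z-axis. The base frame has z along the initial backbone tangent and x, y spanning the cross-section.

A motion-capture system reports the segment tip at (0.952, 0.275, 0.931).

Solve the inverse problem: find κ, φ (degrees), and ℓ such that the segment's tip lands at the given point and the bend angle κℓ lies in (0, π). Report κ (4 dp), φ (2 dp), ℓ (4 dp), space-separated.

ρ = √(x²+y²) = √(0.952² + 0.275²) = 0.99092
φ = atan2(y, x) mod 360° = atan2(0.275, 0.952) = 16.1122°
|p|² = ρ² + z² = 0.99092² + 0.931² = 1.84869
κ = 2ρ / |p|² = 2×0.99092 / 1.84869 = 1.07203
θ = 2·atan2(ρ, z) = 2·atan2(0.99092, 0.931) = 1.63313 rad
ℓ = θ/κ = 1.63313/1.07203 = 1.52341

1.0720 16.11 1.5234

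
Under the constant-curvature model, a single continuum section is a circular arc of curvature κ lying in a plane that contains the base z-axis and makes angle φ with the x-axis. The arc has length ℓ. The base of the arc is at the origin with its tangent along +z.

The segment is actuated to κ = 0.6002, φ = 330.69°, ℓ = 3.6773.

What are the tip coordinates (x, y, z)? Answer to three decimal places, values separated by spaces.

θ = κ·ℓ = 0.6002 × 3.6773 = 2.20712 rad
ρ = (1 − cos θ)/κ = (1 − -0.59424)/0.6002 = 2.65618
z = sin θ / κ = 0.80429/0.6002 = 1.34003
x = ρ cos φ = 2.65618 × cos(330.69°) = 2.31615
y = ρ sin φ = 2.65618 × sin(330.69°) = -1.30029

2.316 -1.300 1.340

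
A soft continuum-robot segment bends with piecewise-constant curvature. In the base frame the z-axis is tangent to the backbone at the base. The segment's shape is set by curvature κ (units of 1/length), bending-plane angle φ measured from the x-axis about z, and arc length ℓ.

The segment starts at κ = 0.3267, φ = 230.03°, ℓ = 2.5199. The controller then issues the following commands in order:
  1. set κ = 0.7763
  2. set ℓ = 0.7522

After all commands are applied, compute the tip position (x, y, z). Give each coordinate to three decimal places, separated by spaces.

initial: κ=0.3267, φ=230.03°, ℓ=2.5199
cmd 1: set κ=0.7763 → (κ,φ,ℓ)=(0.7763,230.03°,2.5199) → tip=(-1.1386,-1.3584,1.1937)
cmd 2: set ℓ=0.7522 → (κ,φ,ℓ)=(0.7763,230.03°,0.7522) → tip=(-0.1371,-0.1636,0.7102)

-0.137 -0.164 0.710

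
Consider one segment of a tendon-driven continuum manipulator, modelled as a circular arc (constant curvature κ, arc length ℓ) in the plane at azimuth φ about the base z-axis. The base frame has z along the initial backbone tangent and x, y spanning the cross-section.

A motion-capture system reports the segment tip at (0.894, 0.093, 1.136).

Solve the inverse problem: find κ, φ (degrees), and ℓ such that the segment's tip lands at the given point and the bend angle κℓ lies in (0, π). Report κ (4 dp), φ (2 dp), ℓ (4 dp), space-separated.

ρ = √(x²+y²) = √(0.894² + 0.093²) = 0.89882
φ = atan2(y, x) mod 360° = atan2(0.093, 0.894) = 5.9389°
|p|² = ρ² + z² = 0.89882² + 1.136² = 2.09838
κ = 2ρ / |p|² = 2×0.89882 / 2.09838 = 0.85668
θ = 2·atan2(ρ, z) = 2·atan2(0.89882, 1.136) = 1.33873 rad
ℓ = θ/κ = 1.33873/0.85668 = 1.56269

0.8567 5.94 1.5627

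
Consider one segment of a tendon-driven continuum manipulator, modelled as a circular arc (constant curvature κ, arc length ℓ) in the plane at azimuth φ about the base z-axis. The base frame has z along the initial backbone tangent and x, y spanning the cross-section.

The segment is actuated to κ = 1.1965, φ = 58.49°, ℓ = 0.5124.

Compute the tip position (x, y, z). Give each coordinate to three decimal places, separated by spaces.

0.080 0.130 0.481

θ = κ·ℓ = 1.1965 × 0.5124 = 0.61309 rad
ρ = (1 − cos θ)/κ = (1 − 0.81788)/1.1965 = 0.15221
z = sin θ / κ = 0.57539/1.1965 = 0.48090
x = ρ cos φ = 0.15221 × cos(58.49°) = 0.07955
y = ρ sin φ = 0.15221 × sin(58.49°) = 0.12977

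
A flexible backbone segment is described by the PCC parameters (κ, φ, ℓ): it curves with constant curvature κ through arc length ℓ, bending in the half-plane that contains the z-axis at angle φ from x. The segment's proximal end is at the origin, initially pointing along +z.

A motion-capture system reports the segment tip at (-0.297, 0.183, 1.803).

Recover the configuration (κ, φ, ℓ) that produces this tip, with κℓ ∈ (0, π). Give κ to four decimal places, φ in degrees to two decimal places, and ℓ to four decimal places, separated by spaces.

ρ = √(x²+y²) = √(-0.297² + 0.183²) = 0.34885
φ = atan2(y, x) mod 360° = atan2(0.183, -0.297) = 148.3602°
|p|² = ρ² + z² = 0.34885² + 1.803² = 3.37251
κ = 2ρ / |p|² = 2×0.34885 / 3.37251 = 0.20688
θ = 2·atan2(ρ, z) = 2·atan2(0.34885, 1.803) = 0.38225 rad
ℓ = θ/κ = 0.38225/0.20688 = 1.84767

0.2069 148.36 1.8477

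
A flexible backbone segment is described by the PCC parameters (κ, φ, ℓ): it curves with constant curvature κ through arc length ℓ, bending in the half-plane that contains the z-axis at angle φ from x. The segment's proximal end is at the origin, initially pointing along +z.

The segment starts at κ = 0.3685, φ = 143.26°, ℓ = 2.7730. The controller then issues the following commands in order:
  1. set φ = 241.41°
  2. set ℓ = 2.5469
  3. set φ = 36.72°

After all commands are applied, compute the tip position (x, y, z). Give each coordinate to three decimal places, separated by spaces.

0.890 0.664 2.189

initial: κ=0.3685, φ=143.26°, ℓ=2.7730
cmd 1: set φ=241.41° → (κ,φ,ℓ)=(0.3685,241.41°,2.7730) → tip=(-0.6210,-1.1395,2.3150)
cmd 2: set ℓ=2.5469 → (κ,φ,ℓ)=(0.3685,241.41°,2.5469) → tip=(-0.5312,-0.9746,2.1891)
cmd 3: set φ=36.72° → (κ,φ,ℓ)=(0.3685,36.72°,2.5469) → tip=(0.8897,0.6637,2.1891)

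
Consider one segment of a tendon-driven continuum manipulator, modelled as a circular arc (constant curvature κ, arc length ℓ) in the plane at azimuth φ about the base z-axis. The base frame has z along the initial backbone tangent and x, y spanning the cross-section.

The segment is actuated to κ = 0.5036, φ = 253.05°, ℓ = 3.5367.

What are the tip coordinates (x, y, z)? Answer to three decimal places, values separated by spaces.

-0.700 -2.296 1.942

θ = κ·ℓ = 0.5036 × 3.5367 = 1.78108 rad
ρ = (1 − cos θ)/κ = (1 − -0.20874)/0.5036 = 2.40020
z = sin θ / κ = 0.97797/0.5036 = 1.94196
x = ρ cos φ = 2.40020 × cos(253.05°) = -0.69975
y = ρ sin φ = 2.40020 × sin(253.05°) = -2.29593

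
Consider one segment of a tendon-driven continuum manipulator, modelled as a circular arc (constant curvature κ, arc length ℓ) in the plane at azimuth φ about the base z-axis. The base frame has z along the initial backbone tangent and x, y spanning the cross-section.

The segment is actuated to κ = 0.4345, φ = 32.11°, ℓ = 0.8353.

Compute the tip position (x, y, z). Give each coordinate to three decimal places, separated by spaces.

θ = κ·ℓ = 0.4345 × 0.8353 = 0.36294 rad
ρ = (1 − cos θ)/κ = (1 − 0.93486)/0.4345 = 0.14992
z = sin θ / κ = 0.35502/0.4345 = 0.81708
x = ρ cos φ = 0.14992 × cos(32.11°) = 0.12699
y = ρ sin φ = 0.14992 × sin(32.11°) = 0.07969

0.127 0.080 0.817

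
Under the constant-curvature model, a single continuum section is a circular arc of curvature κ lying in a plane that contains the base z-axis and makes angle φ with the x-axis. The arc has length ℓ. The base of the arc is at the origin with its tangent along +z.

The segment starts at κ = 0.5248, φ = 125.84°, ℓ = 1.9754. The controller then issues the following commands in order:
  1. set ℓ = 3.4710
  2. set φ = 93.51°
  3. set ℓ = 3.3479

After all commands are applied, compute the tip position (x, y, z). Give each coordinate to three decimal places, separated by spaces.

-0.138 2.254 1.873

initial: κ=0.5248, φ=125.84°, ℓ=1.9754
cmd 1: set ℓ=3.4710 → (κ,φ,ℓ)=(0.5248,125.84°,3.4710) → tip=(-1.3926,1.9280,1.8459)
cmd 2: set φ=93.51° → (κ,φ,ℓ)=(0.5248,93.51°,3.4710) → tip=(-0.1456,2.3739,1.8459)
cmd 3: set ℓ=3.3479 → (κ,φ,ℓ)=(0.5248,93.51°,3.3479) → tip=(-0.1383,2.2540,1.8726)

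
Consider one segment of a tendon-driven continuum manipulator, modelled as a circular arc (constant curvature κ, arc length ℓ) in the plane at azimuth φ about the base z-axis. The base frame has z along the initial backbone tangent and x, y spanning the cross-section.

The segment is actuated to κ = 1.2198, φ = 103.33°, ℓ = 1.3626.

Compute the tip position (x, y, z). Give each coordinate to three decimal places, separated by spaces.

θ = κ·ℓ = 1.2198 × 1.3626 = 1.66210 rad
ρ = (1 − cos θ)/κ = (1 − -0.09118)/1.2198 = 0.89455
z = sin θ / κ = 0.99583/1.2198 = 0.81639
x = ρ cos φ = 0.89455 × cos(103.33°) = -0.20625
y = ρ sin φ = 0.89455 × sin(103.33°) = 0.87045

-0.206 0.870 0.816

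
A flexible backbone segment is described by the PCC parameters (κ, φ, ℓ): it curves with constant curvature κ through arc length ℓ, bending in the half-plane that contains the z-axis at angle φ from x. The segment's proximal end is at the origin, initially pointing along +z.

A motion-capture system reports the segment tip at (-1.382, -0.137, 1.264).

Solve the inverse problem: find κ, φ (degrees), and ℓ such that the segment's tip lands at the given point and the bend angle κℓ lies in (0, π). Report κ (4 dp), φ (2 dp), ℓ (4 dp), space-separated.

ρ = √(x²+y²) = √(-1.382² + -0.137²) = 1.38877
φ = atan2(y, x) mod 360° = atan2(-0.137, -1.382) = 185.6613°
|p|² = ρ² + z² = 1.38877² + 1.264² = 3.52639
κ = 2ρ / |p|² = 2×1.38877 / 3.52639 = 0.78765
θ = 2·atan2(ρ, z) = 2·atan2(1.38877, 1.264) = 1.66480 rad
ℓ = θ/κ = 1.66480/0.78765 = 2.11364

0.7876 185.66 2.1136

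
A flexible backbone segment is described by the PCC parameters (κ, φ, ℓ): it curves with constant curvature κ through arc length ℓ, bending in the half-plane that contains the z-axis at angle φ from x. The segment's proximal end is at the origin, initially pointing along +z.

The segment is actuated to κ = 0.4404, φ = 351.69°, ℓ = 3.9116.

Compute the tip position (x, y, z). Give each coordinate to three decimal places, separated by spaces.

θ = κ·ℓ = 0.4404 × 3.9116 = 1.72267 rad
ρ = (1 − cos θ)/κ = (1 − -0.15129)/0.4404 = 2.61419
z = sin θ / κ = 0.98849/0.4404 = 2.24453
x = ρ cos φ = 2.61419 × cos(351.69°) = 2.58674
y = ρ sin φ = 2.61419 × sin(351.69°) = -0.37783

2.587 -0.378 2.245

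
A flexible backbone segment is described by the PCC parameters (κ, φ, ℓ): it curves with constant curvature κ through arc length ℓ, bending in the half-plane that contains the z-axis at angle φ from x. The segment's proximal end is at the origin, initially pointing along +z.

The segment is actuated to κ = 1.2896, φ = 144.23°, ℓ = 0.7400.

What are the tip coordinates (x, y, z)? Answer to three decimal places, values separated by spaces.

θ = κ·ℓ = 1.2896 × 0.7400 = 0.95430 rad
ρ = (1 − cos θ)/κ = (1 − 0.57818)/1.2896 = 0.32710
z = sin θ / κ = 0.81591/1.2896 = 0.63269
x = ρ cos φ = 0.32710 × cos(144.23°) = -0.26540
y = ρ sin φ = 0.32710 × sin(144.23°) = 0.19120

-0.265 0.191 0.633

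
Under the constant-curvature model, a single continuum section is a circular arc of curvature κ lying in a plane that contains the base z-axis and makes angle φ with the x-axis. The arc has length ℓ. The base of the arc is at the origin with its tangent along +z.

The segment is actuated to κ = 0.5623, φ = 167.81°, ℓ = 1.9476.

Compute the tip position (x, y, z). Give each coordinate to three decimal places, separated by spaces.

θ = κ·ℓ = 0.5623 × 1.9476 = 1.09514 rad
ρ = (1 − cos θ)/κ = (1 − 0.45793)/0.5623 = 0.96403
z = sin θ / κ = 0.88899/0.5623 = 1.58099
x = ρ cos φ = 0.96403 × cos(167.81°) = -0.94229
y = ρ sin φ = 0.96403 × sin(167.81°) = 0.20356

-0.942 0.204 1.581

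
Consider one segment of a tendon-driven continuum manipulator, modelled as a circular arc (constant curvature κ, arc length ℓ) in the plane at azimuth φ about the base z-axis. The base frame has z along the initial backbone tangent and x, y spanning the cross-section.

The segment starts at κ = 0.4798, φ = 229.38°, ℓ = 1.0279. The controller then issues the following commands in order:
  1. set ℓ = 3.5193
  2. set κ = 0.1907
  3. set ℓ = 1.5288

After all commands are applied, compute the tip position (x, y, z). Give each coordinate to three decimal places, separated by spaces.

initial: κ=0.4798, φ=229.38°, ℓ=1.0279
cmd 1: set ℓ=3.5193 → (κ,φ,ℓ)=(0.4798,229.38°,3.5193) → tip=(-1.5163,-1.7679,2.0698)
cmd 2: set κ=0.1907 → (κ,φ,ℓ)=(0.1907,229.38°,3.5193) → tip=(-0.7404,-0.8633,3.2610)
cmd 3: set ℓ=1.5288 → (κ,φ,ℓ)=(0.1907,229.38°,1.5288) → tip=(-0.1441,-0.1680,1.5072)

-0.144 -0.168 1.507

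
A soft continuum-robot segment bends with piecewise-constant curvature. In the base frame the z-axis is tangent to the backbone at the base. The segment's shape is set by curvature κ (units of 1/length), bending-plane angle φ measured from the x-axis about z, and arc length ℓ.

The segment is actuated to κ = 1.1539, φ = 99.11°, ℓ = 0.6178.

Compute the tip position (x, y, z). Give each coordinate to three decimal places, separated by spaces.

θ = κ·ℓ = 1.1539 × 0.6178 = 0.71288 rad
ρ = (1 − cos θ)/κ = (1 − 0.75648)/1.1539 = 0.21104
z = sin θ / κ = 0.65401/1.1539 = 0.56679
x = ρ cos φ = 0.21104 × cos(99.11°) = -0.03341
y = ρ sin φ = 0.21104 × sin(99.11°) = 0.20838

-0.033 0.208 0.567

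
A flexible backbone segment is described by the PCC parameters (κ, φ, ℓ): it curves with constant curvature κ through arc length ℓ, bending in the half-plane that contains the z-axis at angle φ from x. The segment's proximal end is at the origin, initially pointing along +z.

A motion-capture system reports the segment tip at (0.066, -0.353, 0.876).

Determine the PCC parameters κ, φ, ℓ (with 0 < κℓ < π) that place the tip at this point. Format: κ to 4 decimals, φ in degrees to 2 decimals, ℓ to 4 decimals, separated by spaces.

ρ = √(x²+y²) = √(0.066² + -0.353²) = 0.35912
φ = atan2(y, x) mod 360° = atan2(-0.353, 0.066) = 280.5903°
|p|² = ρ² + z² = 0.35912² + 0.876² = 0.89634
κ = 2ρ / |p|² = 2×0.35912 / 0.89634 = 0.80130
θ = 2·atan2(ρ, z) = 2·atan2(0.35912, 0.876) = 0.77811 rad
ℓ = θ/κ = 0.77811/0.80130 = 0.97107

0.8013 280.59 0.9711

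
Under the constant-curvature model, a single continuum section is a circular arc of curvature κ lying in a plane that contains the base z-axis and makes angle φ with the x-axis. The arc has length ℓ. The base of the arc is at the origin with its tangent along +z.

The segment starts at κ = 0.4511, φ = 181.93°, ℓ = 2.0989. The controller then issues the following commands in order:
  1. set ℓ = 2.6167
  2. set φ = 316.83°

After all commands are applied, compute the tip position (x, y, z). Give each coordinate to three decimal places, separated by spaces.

1.001 -0.939 2.050

initial: κ=0.4511, φ=181.93°, ℓ=2.0989
cmd 1: set ℓ=2.6167 → (κ,φ,ℓ)=(0.4511,181.93°,2.6167) → tip=(-1.3724,-0.0462,2.0500)
cmd 2: set φ=316.83° → (κ,φ,ℓ)=(0.4511,316.83°,2.6167) → tip=(1.0015,-0.9395,2.0500)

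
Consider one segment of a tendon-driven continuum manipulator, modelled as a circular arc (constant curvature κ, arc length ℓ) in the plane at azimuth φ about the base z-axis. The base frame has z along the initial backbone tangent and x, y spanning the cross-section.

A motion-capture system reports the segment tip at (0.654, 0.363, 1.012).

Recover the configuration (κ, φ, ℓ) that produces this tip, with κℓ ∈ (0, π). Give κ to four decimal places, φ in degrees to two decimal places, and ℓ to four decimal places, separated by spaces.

ρ = √(x²+y²) = √(0.654² + 0.363²) = 0.74799
φ = atan2(y, x) mod 360° = atan2(0.363, 0.654) = 29.0323°
|p|² = ρ² + z² = 0.74799² + 1.012² = 1.58363
κ = 2ρ / |p|² = 2×0.74799 / 1.58363 = 0.94465
θ = 2·atan2(ρ, z) = 2·atan2(0.74799, 1.012) = 1.27300 rad
ℓ = θ/κ = 1.27300/0.94465 = 1.34759

0.9446 29.03 1.3476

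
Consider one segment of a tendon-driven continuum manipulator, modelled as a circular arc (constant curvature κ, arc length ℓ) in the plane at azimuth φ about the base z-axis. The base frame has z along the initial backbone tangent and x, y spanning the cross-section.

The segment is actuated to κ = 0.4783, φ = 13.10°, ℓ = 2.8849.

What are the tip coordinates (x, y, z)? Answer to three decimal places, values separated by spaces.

θ = κ·ℓ = 0.4783 × 2.8849 = 1.37985 rad
ρ = (1 − cos θ)/κ = (1 − 0.18979)/0.4783 = 1.69394
z = sin θ / κ = 0.98182/0.4783 = 2.05274
x = ρ cos φ = 1.69394 × cos(13.10°) = 1.64985
y = ρ sin φ = 1.69394 × sin(13.10°) = 0.38393

1.650 0.384 2.053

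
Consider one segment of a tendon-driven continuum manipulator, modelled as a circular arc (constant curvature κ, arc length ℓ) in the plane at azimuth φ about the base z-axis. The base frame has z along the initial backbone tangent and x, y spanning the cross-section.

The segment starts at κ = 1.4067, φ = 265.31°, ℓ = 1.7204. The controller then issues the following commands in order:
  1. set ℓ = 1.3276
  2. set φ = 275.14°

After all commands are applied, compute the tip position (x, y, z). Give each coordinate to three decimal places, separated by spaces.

initial: κ=1.4067, φ=265.31°, ℓ=1.7204
cmd 1: set ℓ=1.3276 → (κ,φ,ℓ)=(1.4067,265.31°,1.3276) → tip=(-0.0751,-0.9157,0.6798)
cmd 2: set φ=275.14° → (κ,φ,ℓ)=(1.4067,275.14°,1.3276) → tip=(0.0823,-0.9151,0.6798)

0.082 -0.915 0.680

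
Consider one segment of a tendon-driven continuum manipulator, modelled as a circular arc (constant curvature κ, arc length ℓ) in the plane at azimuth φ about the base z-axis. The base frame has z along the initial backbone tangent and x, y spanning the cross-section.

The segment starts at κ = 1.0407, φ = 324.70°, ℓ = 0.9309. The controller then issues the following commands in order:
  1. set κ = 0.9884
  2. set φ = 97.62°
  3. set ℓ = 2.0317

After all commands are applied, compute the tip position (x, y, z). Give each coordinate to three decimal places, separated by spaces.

initial: κ=1.0407, φ=324.70°, ℓ=0.9309
cmd 1: set κ=0.9884 → (κ,φ,ℓ)=(0.9884,324.70°,0.9309) → tip=(0.3255,-0.2305,0.8050)
cmd 2: set φ=97.62° → (κ,φ,ℓ)=(0.9884,97.62°,0.9309) → tip=(-0.0529,0.3954,0.8050)
cmd 3: set ℓ=2.0317 → (κ,φ,ℓ)=(0.9884,97.62°,2.0317) → tip=(-0.1910,1.4275,0.9165)

-0.191 1.428 0.917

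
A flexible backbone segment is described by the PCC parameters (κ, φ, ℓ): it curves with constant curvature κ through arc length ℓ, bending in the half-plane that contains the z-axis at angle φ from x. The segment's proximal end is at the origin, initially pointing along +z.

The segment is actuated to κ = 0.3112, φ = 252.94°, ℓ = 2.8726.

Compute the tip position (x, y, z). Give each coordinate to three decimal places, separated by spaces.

θ = κ·ℓ = 0.3112 × 2.8726 = 0.89395 rad
ρ = (1 − cos θ)/κ = (1 − 0.62634)/0.3112 = 1.20072
z = sin θ / κ = 0.77955/0.3112 = 2.50499
x = ρ cos φ = 1.20072 × cos(252.94°) = -0.35226
y = ρ sin φ = 1.20072 × sin(252.94°) = -1.14789

-0.352 -1.148 2.505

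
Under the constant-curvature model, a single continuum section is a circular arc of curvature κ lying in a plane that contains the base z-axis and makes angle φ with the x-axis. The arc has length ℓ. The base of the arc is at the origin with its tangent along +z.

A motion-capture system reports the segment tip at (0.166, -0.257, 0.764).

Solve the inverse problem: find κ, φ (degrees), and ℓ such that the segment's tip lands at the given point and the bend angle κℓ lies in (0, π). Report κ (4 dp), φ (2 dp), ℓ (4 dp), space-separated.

0.9034 302.86 0.8432

ρ = √(x²+y²) = √(0.166² + -0.257²) = 0.30595
φ = atan2(y, x) mod 360° = atan2(-0.257, 0.166) = 302.8590°
|p|² = ρ² + z² = 0.30595² + 0.764² = 0.67730
κ = 2ρ / |p|² = 2×0.30595 / 0.67730 = 0.90344
θ = 2·atan2(ρ, z) = 2·atan2(0.30595, 0.764) = 0.76180 rad
ℓ = θ/κ = 0.76180/0.90344 = 0.84323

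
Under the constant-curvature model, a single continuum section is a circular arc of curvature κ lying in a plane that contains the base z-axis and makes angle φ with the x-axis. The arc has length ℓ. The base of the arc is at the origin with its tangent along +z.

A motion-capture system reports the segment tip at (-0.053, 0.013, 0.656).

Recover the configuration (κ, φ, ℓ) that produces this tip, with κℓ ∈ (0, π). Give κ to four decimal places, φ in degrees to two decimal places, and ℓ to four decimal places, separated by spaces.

ρ = √(x²+y²) = √(-0.053² + 0.013²) = 0.05457
φ = atan2(y, x) mod 360° = atan2(0.013, -0.053) = 166.2184°
|p|² = ρ² + z² = 0.05457² + 0.656² = 0.43331
κ = 2ρ / |p|² = 2×0.05457 / 0.43331 = 0.25188
θ = 2·atan2(ρ, z) = 2·atan2(0.05457, 0.656) = 0.16599 rad
ℓ = θ/κ = 0.16599/0.25188 = 0.65902

0.2519 166.22 0.6590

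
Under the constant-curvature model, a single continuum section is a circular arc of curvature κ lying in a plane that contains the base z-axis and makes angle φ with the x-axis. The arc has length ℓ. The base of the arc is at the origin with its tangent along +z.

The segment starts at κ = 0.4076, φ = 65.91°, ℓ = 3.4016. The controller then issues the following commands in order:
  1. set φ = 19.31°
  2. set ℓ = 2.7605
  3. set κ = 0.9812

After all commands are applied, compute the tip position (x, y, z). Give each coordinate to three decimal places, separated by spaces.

initial: κ=0.4076, φ=65.91°, ℓ=3.4016
cmd 1: set φ=19.31° → (κ,φ,ℓ)=(0.4076,19.31°,3.4016) → tip=(1.8910,0.6626,2.4118)
cmd 2: set ℓ=2.7605 → (κ,φ,ℓ)=(0.4076,19.31°,2.7605) → tip=(1.3174,0.4616,2.2138)
cmd 3: set κ=0.9812 → (κ,φ,ℓ)=(0.9812,19.31°,2.7605) → tip=(1.8349,0.6429,0.4276)

1.835 0.643 0.428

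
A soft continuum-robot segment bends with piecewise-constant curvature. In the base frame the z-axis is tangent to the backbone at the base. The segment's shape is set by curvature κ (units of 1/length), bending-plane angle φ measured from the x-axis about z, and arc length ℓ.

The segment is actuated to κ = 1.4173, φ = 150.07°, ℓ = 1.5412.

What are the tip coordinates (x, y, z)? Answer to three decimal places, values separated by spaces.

-0.964 0.555 0.577

θ = κ·ℓ = 1.4173 × 1.5412 = 2.18434 rad
ρ = (1 − cos θ)/κ = (1 − -0.57577)/1.4173 = 1.11181
z = sin θ / κ = 0.81761/1.4173 = 0.57688
x = ρ cos φ = 1.11181 × cos(150.07°) = -0.96354
y = ρ sin φ = 1.11181 × sin(150.07°) = 0.55473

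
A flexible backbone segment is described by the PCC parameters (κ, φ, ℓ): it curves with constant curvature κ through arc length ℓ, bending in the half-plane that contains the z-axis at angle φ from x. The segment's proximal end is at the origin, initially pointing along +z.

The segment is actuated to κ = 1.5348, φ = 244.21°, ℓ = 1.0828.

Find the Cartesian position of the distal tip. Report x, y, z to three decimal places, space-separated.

-0.309 -0.640 0.649

θ = κ·ℓ = 1.5348 × 1.0828 = 1.66188 rad
ρ = (1 − cos θ)/κ = (1 − -0.09096)/1.5348 = 0.71082
z = sin θ / κ = 0.99585/1.5348 = 0.64885
x = ρ cos φ = 0.71082 × cos(244.21°) = -0.30926
y = ρ sin φ = 0.71082 × sin(244.21°) = -0.64001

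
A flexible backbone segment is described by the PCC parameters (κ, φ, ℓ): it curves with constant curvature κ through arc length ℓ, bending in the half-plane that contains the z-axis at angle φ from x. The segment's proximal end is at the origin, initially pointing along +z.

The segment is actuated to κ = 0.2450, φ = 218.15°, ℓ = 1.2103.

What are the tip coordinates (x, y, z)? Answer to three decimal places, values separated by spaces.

θ = κ·ℓ = 0.2450 × 1.2103 = 0.29652 rad
ρ = (1 − cos θ)/κ = (1 − 0.95636)/0.2450 = 0.17813
z = sin θ / κ = 0.29220/0.2450 = 1.19264
x = ρ cos φ = 0.17813 × cos(218.15°) = -0.14008
y = ρ sin φ = 0.17813 × sin(218.15°) = -0.11004

-0.140 -0.110 1.193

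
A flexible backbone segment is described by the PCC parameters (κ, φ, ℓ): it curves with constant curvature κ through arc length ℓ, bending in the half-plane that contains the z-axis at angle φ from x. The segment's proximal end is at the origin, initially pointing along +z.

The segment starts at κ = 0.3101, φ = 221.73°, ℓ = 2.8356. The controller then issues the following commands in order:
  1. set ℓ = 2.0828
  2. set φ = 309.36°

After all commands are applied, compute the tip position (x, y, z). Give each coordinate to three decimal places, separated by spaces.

0.412 -0.502 1.941

initial: κ=0.3101, φ=221.73°, ℓ=2.8356
cmd 1: set ℓ=2.0828 → (κ,φ,ℓ)=(0.3101,221.73°,2.0828) → tip=(-0.4848,-0.4324,1.9410)
cmd 2: set φ=309.36° → (κ,φ,ℓ)=(0.3101,309.36°,2.0828) → tip=(0.4119,-0.5022,1.9410)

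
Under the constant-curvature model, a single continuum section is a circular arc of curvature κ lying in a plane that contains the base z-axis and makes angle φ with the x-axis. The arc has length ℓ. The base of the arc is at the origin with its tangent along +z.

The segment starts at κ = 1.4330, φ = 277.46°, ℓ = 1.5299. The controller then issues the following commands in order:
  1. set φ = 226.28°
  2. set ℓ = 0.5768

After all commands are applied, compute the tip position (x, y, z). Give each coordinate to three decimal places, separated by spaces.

initial: κ=1.4330, φ=277.46°, ℓ=1.5299
cmd 1: set φ=226.28° → (κ,φ,ℓ)=(1.4330,226.28°,1.5299) → tip=(-0.7631,-0.7980,0.5673)
cmd 2: set ℓ=0.5768 → (κ,φ,ℓ)=(1.4330,226.28°,0.5768) → tip=(-0.1556,-0.1627,0.5133)

-0.156 -0.163 0.513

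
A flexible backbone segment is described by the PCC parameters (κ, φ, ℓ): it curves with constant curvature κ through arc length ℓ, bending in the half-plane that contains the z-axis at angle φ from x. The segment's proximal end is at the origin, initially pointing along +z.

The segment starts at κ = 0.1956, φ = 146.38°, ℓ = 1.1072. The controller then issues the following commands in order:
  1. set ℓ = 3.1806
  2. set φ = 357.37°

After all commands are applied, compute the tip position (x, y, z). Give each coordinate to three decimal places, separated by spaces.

initial: κ=0.1956, φ=146.38°, ℓ=1.1072
cmd 1: set ℓ=3.1806 → (κ,φ,ℓ)=(0.1956,146.38°,3.1806) → tip=(-0.7976,0.5304,2.9794)
cmd 2: set φ=357.37° → (κ,φ,ℓ)=(0.1956,357.37°,3.1806) → tip=(0.9569,-0.0440,2.9794)

0.957 -0.044 2.979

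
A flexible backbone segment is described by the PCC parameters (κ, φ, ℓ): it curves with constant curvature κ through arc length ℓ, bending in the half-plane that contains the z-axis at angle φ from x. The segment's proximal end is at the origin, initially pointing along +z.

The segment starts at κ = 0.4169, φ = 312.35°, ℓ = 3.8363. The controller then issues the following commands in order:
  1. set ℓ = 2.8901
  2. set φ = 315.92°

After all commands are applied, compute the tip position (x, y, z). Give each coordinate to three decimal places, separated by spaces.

initial: κ=0.4169, φ=312.35°, ℓ=3.8363
cmd 1: set ℓ=2.8901 → (κ,φ,ℓ)=(0.4169,312.35°,2.8901) → tip=(1.0377,-1.1384,2.2399)
cmd 2: set φ=315.92° → (κ,φ,ℓ)=(0.4169,315.92°,2.8901) → tip=(1.1066,-1.0716,2.2399)

1.107 -1.072 2.240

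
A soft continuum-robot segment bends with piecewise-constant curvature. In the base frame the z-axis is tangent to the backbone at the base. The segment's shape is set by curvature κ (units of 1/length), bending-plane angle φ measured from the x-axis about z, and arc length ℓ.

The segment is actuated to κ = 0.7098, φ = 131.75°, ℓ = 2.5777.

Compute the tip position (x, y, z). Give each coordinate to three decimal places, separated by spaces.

θ = κ·ℓ = 0.7098 × 2.5777 = 1.82965 rad
ρ = (1 − cos θ)/κ = (1 − -0.25597)/0.7098 = 1.76948
z = sin θ / κ = 0.96668/0.7098 = 1.36191
x = ρ cos φ = 1.76948 × cos(131.75°) = -1.17826
y = ρ sin φ = 1.76948 × sin(131.75°) = 1.32013

-1.178 1.320 1.362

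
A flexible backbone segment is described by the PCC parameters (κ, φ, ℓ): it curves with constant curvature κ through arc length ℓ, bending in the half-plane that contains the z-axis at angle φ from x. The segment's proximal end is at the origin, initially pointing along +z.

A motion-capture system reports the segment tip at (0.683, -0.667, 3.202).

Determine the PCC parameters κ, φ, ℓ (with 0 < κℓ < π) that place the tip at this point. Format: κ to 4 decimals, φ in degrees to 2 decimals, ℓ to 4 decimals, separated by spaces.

0.1710 315.68 3.3885

ρ = √(x²+y²) = √(0.683² + -0.667²) = 0.95466
φ = atan2(y, x) mod 360° = atan2(-0.667, 0.683) = 315.6790°
|p|² = ρ² + z² = 0.95466² + 3.202² = 11.16418
κ = 2ρ / |p|² = 2×0.95466 / 11.16418 = 0.17102
θ = 2·atan2(ρ, z) = 2·atan2(0.95466, 3.202) = 0.57951 rad
ℓ = θ/κ = 0.57951/0.17102 = 3.38850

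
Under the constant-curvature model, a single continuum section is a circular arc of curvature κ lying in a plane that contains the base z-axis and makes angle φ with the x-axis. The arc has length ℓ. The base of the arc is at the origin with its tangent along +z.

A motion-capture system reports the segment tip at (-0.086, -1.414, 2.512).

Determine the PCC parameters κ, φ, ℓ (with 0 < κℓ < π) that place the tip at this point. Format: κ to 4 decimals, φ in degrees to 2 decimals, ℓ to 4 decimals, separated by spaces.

0.3407 266.52 3.0146

ρ = √(x²+y²) = √(-0.086² + -1.414²) = 1.41661
φ = atan2(y, x) mod 360° = atan2(-1.414, -0.086) = 266.5195°
|p|² = ρ² + z² = 1.41661² + 2.512² = 8.31694
κ = 2ρ / |p|² = 2×1.41661 / 8.31694 = 0.34066
θ = 2·atan2(ρ, z) = 2·atan2(1.41661, 2.512) = 1.02696 rad
ℓ = θ/κ = 1.02696/0.34066 = 3.01465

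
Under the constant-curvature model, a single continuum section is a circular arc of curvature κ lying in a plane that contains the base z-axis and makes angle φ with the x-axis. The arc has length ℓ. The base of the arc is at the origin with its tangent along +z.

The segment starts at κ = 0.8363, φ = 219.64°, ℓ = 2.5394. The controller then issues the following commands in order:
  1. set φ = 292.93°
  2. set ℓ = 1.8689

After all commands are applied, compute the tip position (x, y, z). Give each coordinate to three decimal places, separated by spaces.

0.462 -1.093 1.196

initial: κ=0.8363, φ=219.64°, ℓ=2.5394
cmd 1: set φ=292.93° → (κ,φ,ℓ)=(0.8363,292.93°,2.5394) → tip=(0.7105,-1.6796,1.0176)
cmd 2: set ℓ=1.8689 → (κ,φ,ℓ)=(0.8363,292.93°,1.8689) → tip=(0.4622,-1.0926,1.1957)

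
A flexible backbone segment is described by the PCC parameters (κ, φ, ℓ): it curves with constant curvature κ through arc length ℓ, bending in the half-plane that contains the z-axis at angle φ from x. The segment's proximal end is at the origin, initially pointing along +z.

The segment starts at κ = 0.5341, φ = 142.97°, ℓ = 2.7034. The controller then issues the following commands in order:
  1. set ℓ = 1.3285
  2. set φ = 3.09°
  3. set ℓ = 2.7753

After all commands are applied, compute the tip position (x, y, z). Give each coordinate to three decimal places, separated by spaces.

initial: κ=0.5341, φ=142.97°, ℓ=2.7034
cmd 1: set ℓ=1.3285 → (κ,φ,ℓ)=(0.5341,142.97°,1.3285) → tip=(-0.3607,0.2721,1.2198)
cmd 2: set φ=3.09° → (κ,φ,ℓ)=(0.5341,3.09°,1.3285) → tip=(0.4512,0.0244,1.2198)
cmd 3: set ℓ=2.7753 → (κ,φ,ℓ)=(0.5341,3.09°,2.7753) → tip=(1.7043,0.0920,1.8650)

1.704 0.092 1.865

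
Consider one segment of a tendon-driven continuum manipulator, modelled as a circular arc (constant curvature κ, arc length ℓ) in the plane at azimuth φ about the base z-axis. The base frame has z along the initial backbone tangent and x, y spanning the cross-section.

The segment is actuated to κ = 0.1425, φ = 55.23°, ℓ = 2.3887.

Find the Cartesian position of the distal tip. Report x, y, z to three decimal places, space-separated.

0.230 0.331 2.343

θ = κ·ℓ = 0.1425 × 2.3887 = 0.34039 rad
ρ = (1 − cos θ)/κ = (1 − 0.94262)/0.1425 = 0.40263
z = sin θ / κ = 0.33385/0.1425 = 2.34284
x = ρ cos φ = 0.40263 × cos(55.23°) = 0.22962
y = ρ sin φ = 0.40263 × sin(55.23°) = 0.33074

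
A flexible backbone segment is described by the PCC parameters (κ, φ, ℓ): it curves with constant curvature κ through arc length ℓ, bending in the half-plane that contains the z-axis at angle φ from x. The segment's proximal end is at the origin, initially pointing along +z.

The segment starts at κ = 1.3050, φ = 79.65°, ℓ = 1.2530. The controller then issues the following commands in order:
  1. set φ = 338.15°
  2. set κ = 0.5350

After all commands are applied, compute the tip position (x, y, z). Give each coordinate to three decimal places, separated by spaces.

initial: κ=1.3050, φ=79.65°, ℓ=1.2530
cmd 1: set φ=338.15° → (κ,φ,ℓ)=(1.3050,338.15°,1.2530) → tip=(0.7570,-0.3035,0.7647)
cmd 2: set κ=0.5350 → (κ,φ,ℓ)=(0.5350,338.15°,1.2530) → tip=(0.3754,-0.1505,1.1612)

0.375 -0.151 1.161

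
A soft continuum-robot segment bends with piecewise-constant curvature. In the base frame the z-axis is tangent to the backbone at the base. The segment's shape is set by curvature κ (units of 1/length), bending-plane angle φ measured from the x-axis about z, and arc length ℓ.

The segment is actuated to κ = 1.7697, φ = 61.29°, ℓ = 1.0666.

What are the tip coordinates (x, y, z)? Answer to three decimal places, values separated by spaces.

0.356 0.650 0.537

θ = κ·ℓ = 1.7697 × 1.0666 = 1.88756 rad
ρ = (1 − cos θ)/κ = (1 − -0.31149)/1.7697 = 0.74108
z = sin θ / κ = 0.95025/1.7697 = 0.53695
x = ρ cos φ = 0.74108 × cos(61.29°) = 0.35600
y = ρ sin φ = 0.74108 × sin(61.29°) = 0.64998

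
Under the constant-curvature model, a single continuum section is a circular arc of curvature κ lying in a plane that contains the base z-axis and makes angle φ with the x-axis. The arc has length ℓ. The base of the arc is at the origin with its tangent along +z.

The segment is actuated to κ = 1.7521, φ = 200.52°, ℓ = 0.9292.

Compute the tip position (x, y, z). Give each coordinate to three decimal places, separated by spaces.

θ = κ·ℓ = 1.7521 × 0.9292 = 1.62805 rad
ρ = (1 − cos θ)/κ = (1 − -0.05722)/1.7521 = 0.60340
z = sin θ / κ = 0.99836/1.7521 = 0.56981
x = ρ cos φ = 0.60340 × cos(200.52°) = -0.56512
y = ρ sin φ = 0.60340 × sin(200.52°) = -0.21151

-0.565 -0.212 0.570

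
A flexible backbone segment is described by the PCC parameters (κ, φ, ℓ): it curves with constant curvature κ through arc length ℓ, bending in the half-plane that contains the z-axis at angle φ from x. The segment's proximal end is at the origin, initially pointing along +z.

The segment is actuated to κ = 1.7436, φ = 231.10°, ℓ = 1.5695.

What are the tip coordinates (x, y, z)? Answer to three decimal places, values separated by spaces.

-0.691 -0.857 0.226

θ = κ·ℓ = 1.7436 × 1.5695 = 2.73658 rad
ρ = (1 − cos θ)/κ = (1 − -0.91910)/1.7436 = 1.10065
z = sin θ / κ = 0.39403/1.7436 = 0.22599
x = ρ cos φ = 1.10065 × cos(231.10°) = -0.69117
y = ρ sin φ = 1.10065 × sin(231.10°) = -0.85658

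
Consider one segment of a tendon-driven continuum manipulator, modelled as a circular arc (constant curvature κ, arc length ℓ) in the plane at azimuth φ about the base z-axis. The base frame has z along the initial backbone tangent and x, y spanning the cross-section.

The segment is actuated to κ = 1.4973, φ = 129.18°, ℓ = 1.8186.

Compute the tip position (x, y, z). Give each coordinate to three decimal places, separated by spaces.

-0.807 0.991 0.271

θ = κ·ℓ = 1.4973 × 1.8186 = 2.72299 rad
ρ = (1 − cos θ)/κ = (1 − -0.91366)/1.4973 = 1.27807
z = sin θ / κ = 0.40648/1.4973 = 0.27148
x = ρ cos φ = 1.27807 × cos(129.18°) = -0.80743
y = ρ sin φ = 1.27807 × sin(129.18°) = 0.99072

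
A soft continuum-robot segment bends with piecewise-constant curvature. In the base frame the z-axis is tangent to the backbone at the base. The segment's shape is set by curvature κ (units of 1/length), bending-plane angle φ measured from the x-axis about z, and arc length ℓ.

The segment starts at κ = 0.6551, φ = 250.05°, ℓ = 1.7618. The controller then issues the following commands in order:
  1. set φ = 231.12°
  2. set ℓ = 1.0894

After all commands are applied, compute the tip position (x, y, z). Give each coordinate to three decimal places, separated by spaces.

initial: κ=0.6551, φ=250.05°, ℓ=1.7618
cmd 1: set φ=231.12° → (κ,φ,ℓ)=(0.6551,231.12°,1.7618) → tip=(-0.5704,-0.7074,1.3959)
cmd 2: set ℓ=1.0894 → (κ,φ,ℓ)=(0.6551,231.12°,1.0894) → tip=(-0.2338,-0.2900,0.9993)

-0.234 -0.290 0.999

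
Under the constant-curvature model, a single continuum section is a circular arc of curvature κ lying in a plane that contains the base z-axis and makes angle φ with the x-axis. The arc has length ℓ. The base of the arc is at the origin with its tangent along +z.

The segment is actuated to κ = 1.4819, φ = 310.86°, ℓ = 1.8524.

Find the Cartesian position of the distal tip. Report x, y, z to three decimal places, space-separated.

θ = κ·ℓ = 1.4819 × 1.8524 = 2.74507 rad
ρ = (1 − cos θ)/κ = (1 − -0.92241)/1.4819 = 1.29726
z = sin θ / κ = 0.38621/1.4819 = 0.26062
x = ρ cos φ = 1.29726 × cos(310.86°) = 0.84868
y = ρ sin φ = 1.29726 × sin(310.86°) = -0.98113

0.849 -0.981 0.261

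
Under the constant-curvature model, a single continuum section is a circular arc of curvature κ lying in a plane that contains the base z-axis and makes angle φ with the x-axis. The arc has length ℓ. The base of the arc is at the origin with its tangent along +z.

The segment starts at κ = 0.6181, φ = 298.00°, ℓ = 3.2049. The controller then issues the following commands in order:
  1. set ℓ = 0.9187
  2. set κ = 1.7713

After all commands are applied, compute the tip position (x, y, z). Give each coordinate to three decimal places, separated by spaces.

0.280 -0.527 0.564

initial: κ=0.6181, φ=298.00°, ℓ=3.2049
cmd 1: set ℓ=0.9187 → (κ,φ,ℓ)=(0.6181,298.00°,0.9187) → tip=(0.1192,-0.2242,0.8701)
cmd 2: set κ=1.7713 → (κ,φ,ℓ)=(1.7713,298.00°,0.9187) → tip=(0.2800,-0.5266,0.5637)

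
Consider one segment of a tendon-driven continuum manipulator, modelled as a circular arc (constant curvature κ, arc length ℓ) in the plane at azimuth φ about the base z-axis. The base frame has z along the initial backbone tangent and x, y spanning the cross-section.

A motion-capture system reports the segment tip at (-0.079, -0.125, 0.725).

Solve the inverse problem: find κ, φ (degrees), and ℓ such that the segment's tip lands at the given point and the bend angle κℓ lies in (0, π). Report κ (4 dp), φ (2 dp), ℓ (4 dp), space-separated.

0.5402 237.71 0.7449

ρ = √(x²+y²) = √(-0.079² + -0.125²) = 0.14787
φ = atan2(y, x) mod 360° = atan2(-0.125, -0.079) = 237.7071°
|p|² = ρ² + z² = 0.14787² + 0.725² = 0.54749
κ = 2ρ / |p|² = 2×0.14787 / 0.54749 = 0.54018
θ = 2·atan2(ρ, z) = 2·atan2(0.14787, 0.725) = 0.40240 rad
ℓ = θ/κ = 0.40240/0.54018 = 0.74494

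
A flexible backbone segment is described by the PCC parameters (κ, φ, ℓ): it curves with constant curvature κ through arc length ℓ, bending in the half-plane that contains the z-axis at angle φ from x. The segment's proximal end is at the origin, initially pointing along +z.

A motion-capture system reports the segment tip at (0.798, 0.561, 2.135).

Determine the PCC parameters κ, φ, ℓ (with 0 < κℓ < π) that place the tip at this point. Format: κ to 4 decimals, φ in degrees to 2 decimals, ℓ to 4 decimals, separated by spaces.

ρ = √(x²+y²) = √(0.798² + 0.561²) = 0.97546
φ = atan2(y, x) mod 360° = atan2(0.561, 0.798) = 35.1075°
|p|² = ρ² + z² = 0.97546² + 2.135² = 5.50975
κ = 2ρ / |p|² = 2×0.97546 / 5.50975 = 0.35409
θ = 2·atan2(ρ, z) = 2·atan2(0.97546, 2.135) = 0.85714 rad
ℓ = θ/κ = 0.85714/0.35409 = 2.42071

0.3541 35.11 2.4207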